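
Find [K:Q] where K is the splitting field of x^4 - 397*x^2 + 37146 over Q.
[K:Q] = 4

f factors as (x^2 - 151)(x^2 - 246); the splitting field is K = Q(sqrt(151), sqrt(246)). Since 151, 246, and 37146 are all non-squares in Q, the three subfields Q(sqrt(151)), Q(sqrt(246)), Q(sqrt(37146)) are distinct degree-2 extensions, so [K:Q] = 4 (Klein four Galois group).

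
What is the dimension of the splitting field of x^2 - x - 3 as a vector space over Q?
[K:Q] = 2

The discriminant of x^2 + (-1)*x + (-3) is b^2 - 4c = 1 - (-12) = 13. Since 13 is not a perfect square in Q, the polynomial is irreducible over Q. Its two roots generate a degree-2 extension, so [K:Q] = 2.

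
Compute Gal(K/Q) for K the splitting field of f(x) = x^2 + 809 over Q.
Gal(K/Q) = Z/2Z (cyclic of order 2)

x^2 + 809 is irreducible over Q since -809 is not a rational square. The splitting field Q(sqrt(-809)) has degree 2 over Q, and its unique nontrivial automorphism is sqrt(-809) ↦ -sqrt(-809). Hence Gal(Q(sqrt(-809))/Q) = Z/2Z.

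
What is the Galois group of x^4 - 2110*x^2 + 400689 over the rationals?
Gal(K/Q) = Z/2Z (cyclic of order 2)

f factors as (x^2 - 211)(x^2 - 1899), so the splitting field is K = Q(sqrt(211), sqrt(1899)). The squarefree part of 211 is 211 and the squarefree part of 1899 is also 211, so sqrt(211) and sqrt(1899) are both rational multiples of sqrt(211). Hence Q(sqrt(211)) = Q(sqrt(1899)) = Q(sqrt(211)), and the splitting field collapses to a single degree-2 extension with Galois group Z/2Z.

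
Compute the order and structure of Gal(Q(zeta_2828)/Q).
|Gal(Q(zeta_2828)/Q)| = phi(2828) = 1200; group ≅ (Z/2828Z)^* ≅ Z/2Z × Z/6Z × Z/100Z

The n-th cyclotomic polynomial Φ_2828(x) is the minimal polynomial of zeta_2828 over Q and has degree phi(2828) = 1200. So Q(zeta_2828) is a degree-1200 Galois extension with Galois group (Z/2828Z)^*. By CRT, (Z/2828Z)^* ≅ (Z/4Z)^* × (Z/7Z)^* × (Z/101Z)^*. Each prime-power unit group is (Z/4Z)^* ≅ Z/2Z; (Z/7Z)^* ≅ Z/6Z; (Z/101Z)^* ≅ Z/100Z. Hence Gal(Q(zeta_2828)/Q) ≅ Z/2Z × Z/6Z × Z/100Z.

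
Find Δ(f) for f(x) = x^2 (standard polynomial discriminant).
Δ = 0

For a quadratic a x^2 + b x + c the discriminant is Δ = b^2 - 4ac = (0)^2 - 4*(1)*(0) = 0 - (0) = 0.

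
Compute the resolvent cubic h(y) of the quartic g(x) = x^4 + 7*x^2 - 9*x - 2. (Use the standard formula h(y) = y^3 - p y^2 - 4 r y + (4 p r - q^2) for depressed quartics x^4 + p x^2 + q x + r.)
h(y) = y^3 - 7*y^2 + 8*y - 137

Identify coefficients: p = 7, q = -9, r = -2.
Plug into h(y) = y^3 - p y^2 - 4 r y + (4 p r - q^2):
  h(y) = y^3 - (7) y^2 - 4*(-2) y + (4*(7)*(-2) - (-9)^2)
       = y^3 + (-7) y^2 + (8) y + (-137).
Simplifying: h(y) = y^3 - 7*y^2 + 8*y - 137.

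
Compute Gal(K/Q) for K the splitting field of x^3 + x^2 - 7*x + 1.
Gal(K/Q) = S_3 (symmetric group of order 6)

Compute the discriminant of x^3 + (1)*x^2 + (-7)*x + (1): Δ = 1264. Since Δ is not a rational square, the Galois group is not contained in A_3; it must be the full S_3 (irreducibility of the cubic rules out anything smaller).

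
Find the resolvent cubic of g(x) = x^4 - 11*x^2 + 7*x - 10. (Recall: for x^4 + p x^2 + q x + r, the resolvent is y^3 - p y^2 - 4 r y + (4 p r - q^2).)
h(y) = y^3 + 11*y^2 + 40*y + 391

Identify coefficients: p = -11, q = 7, r = -10.
Plug into h(y) = y^3 - p y^2 - 4 r y + (4 p r - q^2):
  h(y) = y^3 - (-11) y^2 - 4*(-10) y + (4*(-11)*(-10) - (7)^2)
       = y^3 + (11) y^2 + (40) y + (391).
Simplifying: h(y) = y^3 + 11*y^2 + 40*y + 391.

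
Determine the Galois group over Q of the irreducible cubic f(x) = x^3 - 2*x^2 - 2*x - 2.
Gal(K/Q) = S_3 (symmetric group of order 6)

Compute the discriminant of x^3 + (-2)*x^2 + (-2)*x + (-2): Δ = -268. Since Δ is not a rational square, the Galois group is not contained in A_3; it must be the full S_3 (irreducibility of the cubic rules out anything smaller).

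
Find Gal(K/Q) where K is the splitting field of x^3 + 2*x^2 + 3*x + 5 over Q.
Gal(K/Q) = S_3 (symmetric group of order 6)

Compute the discriminant of x^3 + (2)*x^2 + (3)*x + (5): Δ = -367. Since Δ is not a rational square, the Galois group is not contained in A_3; it must be the full S_3 (irreducibility of the cubic rules out anything smaller).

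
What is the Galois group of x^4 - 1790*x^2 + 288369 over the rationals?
Gal(K/Q) = Z/2Z (cyclic of order 2)

f factors as (x^2 - 1611)(x^2 - 179), so the splitting field is K = Q(sqrt(1611), sqrt(179)). The squarefree part of 1611 is 179 and the squarefree part of 179 is also 179, so sqrt(1611) and sqrt(179) are both rational multiples of sqrt(179). Hence Q(sqrt(1611)) = Q(sqrt(179)) = Q(sqrt(179)), and the splitting field collapses to a single degree-2 extension with Galois group Z/2Z.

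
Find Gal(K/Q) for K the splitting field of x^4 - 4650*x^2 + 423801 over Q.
Gal(K/Q) = Z/2Z (cyclic of order 2)

f factors as (x^2 - 4557)(x^2 - 93), so the splitting field is K = Q(sqrt(4557), sqrt(93)). The squarefree part of 4557 is 93 and the squarefree part of 93 is also 93, so sqrt(4557) and sqrt(93) are both rational multiples of sqrt(93). Hence Q(sqrt(4557)) = Q(sqrt(93)) = Q(sqrt(93)), and the splitting field collapses to a single degree-2 extension with Galois group Z/2Z.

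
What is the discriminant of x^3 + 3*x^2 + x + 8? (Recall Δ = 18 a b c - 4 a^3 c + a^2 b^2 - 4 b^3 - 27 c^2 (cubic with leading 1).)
Δ = -2155

For x^3 + a x^2 + b x + c the discriminant is Δ = 18 a b c - 4 a^3 c + a^2 b^2 - 4 b^3 - 27 c^2.
Plug a = 3, b = 1, c = 8:
  18*(3)*(1)*(8) - 4*(3)^3*(8) + (3)^2*(1)^2 - 4*(1)^3 - 27*(8)^2
  = 432 + (-864) + 9 + (-4) + (-1728)
  = -2155.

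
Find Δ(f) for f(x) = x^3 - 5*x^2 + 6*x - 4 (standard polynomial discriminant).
Δ = -236

For x^3 + a x^2 + b x + c the discriminant is Δ = 18 a b c - 4 a^3 c + a^2 b^2 - 4 b^3 - 27 c^2.
Plug a = -5, b = 6, c = -4:
  18*(-5)*(6)*(-4) - 4*(-5)^3*(-4) + (-5)^2*(6)^2 - 4*(6)^3 - 27*(-4)^2
  = 2160 + (-2000) + 900 + (-864) + (-432)
  = -236.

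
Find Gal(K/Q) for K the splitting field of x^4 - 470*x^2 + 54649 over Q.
Gal(K/Q) = V_4 (Klein four-group, Z/2Z × Z/2Z)

f factors as (x^2 - 211)(x^2 - 259), so the splitting field is K = Q(sqrt(211), sqrt(259)). The elements 211, 259, 54649 are all non-squares in Q, so sqrt(211) and sqrt(259) generate independent quadratic extensions. Thus [K:Q] = 4 and Gal(K/Q) is generated by the two order-2 automorphisms sqrt(211) ↦ -sqrt(211) and sqrt(259) ↦ -sqrt(259), giving V_4.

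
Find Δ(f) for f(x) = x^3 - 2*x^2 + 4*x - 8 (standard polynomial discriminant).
Δ = -1024

For x^3 + a x^2 + b x + c the discriminant is Δ = 18 a b c - 4 a^3 c + a^2 b^2 - 4 b^3 - 27 c^2.
Plug a = -2, b = 4, c = -8:
  18*(-2)*(4)*(-8) - 4*(-2)^3*(-8) + (-2)^2*(4)^2 - 4*(4)^3 - 27*(-8)^2
  = 1152 + (-256) + 64 + (-256) + (-1728)
  = -1024.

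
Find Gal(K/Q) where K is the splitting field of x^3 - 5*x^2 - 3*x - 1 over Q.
Gal(K/Q) = S_3 (symmetric group of order 6)

Compute the discriminant of x^3 + (-5)*x^2 + (-3)*x + (-1): Δ = -464. Since Δ is not a rational square, the Galois group is not contained in A_3; it must be the full S_3 (irreducibility of the cubic rules out anything smaller).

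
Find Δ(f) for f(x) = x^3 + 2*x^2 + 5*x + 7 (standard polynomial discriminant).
Δ = -687

For x^3 + a x^2 + b x + c the discriminant is Δ = 18 a b c - 4 a^3 c + a^2 b^2 - 4 b^3 - 27 c^2.
Plug a = 2, b = 5, c = 7:
  18*(2)*(5)*(7) - 4*(2)^3*(7) + (2)^2*(5)^2 - 4*(5)^3 - 27*(7)^2
  = 1260 + (-224) + 100 + (-500) + (-1323)
  = -687.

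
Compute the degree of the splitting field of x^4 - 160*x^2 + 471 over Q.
[K:Q] = 4

f factors as (x^2 - 157)(x^2 - 3); the splitting field is K = Q(sqrt(157), sqrt(3)). Since 157, 3, and 471 are all non-squares in Q, the three subfields Q(sqrt(157)), Q(sqrt(3)), Q(sqrt(471)) are distinct degree-2 extensions, so [K:Q] = 4 (Klein four Galois group).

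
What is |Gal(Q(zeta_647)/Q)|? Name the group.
|Gal(Q(zeta_647)/Q)| = phi(647) = 646; group ≅ (Z/647Z)^* ≅ Z/646Z

The n-th cyclotomic polynomial Φ_647(x) is the minimal polynomial of zeta_647 over Q and has degree phi(647) = 646. So Q(zeta_647) is a degree-646 Galois extension with Galois group (Z/647Z)^*. (Z/647Z)^* is cyclic since 647 is an odd prime power (or 4). Hence Gal(Q(zeta_647)/Q) ≅ Z/646Z.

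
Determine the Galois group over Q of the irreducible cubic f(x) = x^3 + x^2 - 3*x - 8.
Gal(K/Q) = S_3 (symmetric group of order 6)

Compute the discriminant of x^3 + (1)*x^2 + (-3)*x + (-8): Δ = -1147. Since Δ is not a rational square, the Galois group is not contained in A_3; it must be the full S_3 (irreducibility of the cubic rules out anything smaller).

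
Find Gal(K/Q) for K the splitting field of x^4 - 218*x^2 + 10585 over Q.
Gal(K/Q) = V_4 (Klein four-group, Z/2Z × Z/2Z)

f factors as (x^2 - 145)(x^2 - 73), so the splitting field is K = Q(sqrt(145), sqrt(73)). The elements 145, 73, 10585 are all non-squares in Q, so sqrt(145) and sqrt(73) generate independent quadratic extensions. Thus [K:Q] = 4 and Gal(K/Q) is generated by the two order-2 automorphisms sqrt(145) ↦ -sqrt(145) and sqrt(73) ↦ -sqrt(73), giving V_4.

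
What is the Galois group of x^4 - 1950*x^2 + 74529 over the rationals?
Gal(K/Q) = Z/2Z (cyclic of order 2)

f factors as (x^2 - 1911)(x^2 - 39), so the splitting field is K = Q(sqrt(1911), sqrt(39)). The squarefree part of 1911 is 39 and the squarefree part of 39 is also 39, so sqrt(1911) and sqrt(39) are both rational multiples of sqrt(39). Hence Q(sqrt(1911)) = Q(sqrt(39)) = Q(sqrt(39)), and the splitting field collapses to a single degree-2 extension with Galois group Z/2Z.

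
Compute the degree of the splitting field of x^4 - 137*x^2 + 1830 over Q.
[K:Q] = 4

f factors as (x^2 - 15)(x^2 - 122); the splitting field is K = Q(sqrt(15), sqrt(122)). Since 15, 122, and 1830 are all non-squares in Q, the three subfields Q(sqrt(15)), Q(sqrt(122)), Q(sqrt(1830)) are distinct degree-2 extensions, so [K:Q] = 4 (Klein four Galois group).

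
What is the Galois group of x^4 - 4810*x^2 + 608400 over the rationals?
Gal(K/Q) = Z/2Z (cyclic of order 2)

f factors as (x^2 - 4680)(x^2 - 130), so the splitting field is K = Q(sqrt(4680), sqrt(130)). The squarefree part of 4680 is 130 and the squarefree part of 130 is also 130, so sqrt(4680) and sqrt(130) are both rational multiples of sqrt(130). Hence Q(sqrt(4680)) = Q(sqrt(130)) = Q(sqrt(130)), and the splitting field collapses to a single degree-2 extension with Galois group Z/2Z.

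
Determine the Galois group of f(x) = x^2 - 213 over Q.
Gal(K/Q) = Z/2Z (cyclic of order 2)

x^2 - 213 is irreducible over Q since 213 is not a rational square. The splitting field Q(sqrt(213)) has degree 2 over Q, and its unique nontrivial automorphism is sqrt(213) ↦ -sqrt(213). Hence Gal(Q(sqrt(213))/Q) = Z/2Z.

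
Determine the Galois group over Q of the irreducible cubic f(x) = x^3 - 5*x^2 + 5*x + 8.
Gal(K/Q) = S_3 (symmetric group of order 6)

Compute the discriminant of x^3 + (-5)*x^2 + (5)*x + (8): Δ = -1203. Since Δ is not a rational square, the Galois group is not contained in A_3; it must be the full S_3 (irreducibility of the cubic rules out anything smaller).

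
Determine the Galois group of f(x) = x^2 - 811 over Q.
Gal(K/Q) = Z/2Z (cyclic of order 2)

x^2 - 811 is irreducible over Q since 811 is not a rational square. The splitting field Q(sqrt(811)) has degree 2 over Q, and its unique nontrivial automorphism is sqrt(811) ↦ -sqrt(811). Hence Gal(Q(sqrt(811))/Q) = Z/2Z.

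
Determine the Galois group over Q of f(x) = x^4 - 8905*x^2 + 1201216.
Gal(K/Q) = Z/2Z (cyclic of order 2)

f factors as (x^2 - 8768)(x^2 - 137), so the splitting field is K = Q(sqrt(8768), sqrt(137)). The squarefree part of 8768 is 137 and the squarefree part of 137 is also 137, so sqrt(8768) and sqrt(137) are both rational multiples of sqrt(137). Hence Q(sqrt(8768)) = Q(sqrt(137)) = Q(sqrt(137)), and the splitting field collapses to a single degree-2 extension with Galois group Z/2Z.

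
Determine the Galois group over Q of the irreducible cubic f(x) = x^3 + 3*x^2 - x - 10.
Gal(K/Q) = S_3 (symmetric group of order 6)

Compute the discriminant of x^3 + (3)*x^2 + (-1)*x + (-10): Δ = -1067. Since Δ is not a rational square, the Galois group is not contained in A_3; it must be the full S_3 (irreducibility of the cubic rules out anything smaller).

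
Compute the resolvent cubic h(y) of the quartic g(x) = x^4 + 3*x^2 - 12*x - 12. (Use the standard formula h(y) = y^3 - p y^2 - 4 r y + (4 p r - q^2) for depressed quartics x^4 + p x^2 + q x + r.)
h(y) = y^3 - 3*y^2 + 48*y - 288

Identify coefficients: p = 3, q = -12, r = -12.
Plug into h(y) = y^3 - p y^2 - 4 r y + (4 p r - q^2):
  h(y) = y^3 - (3) y^2 - 4*(-12) y + (4*(3)*(-12) - (-12)^2)
       = y^3 + (-3) y^2 + (48) y + (-288).
Simplifying: h(y) = y^3 - 3*y^2 + 48*y - 288.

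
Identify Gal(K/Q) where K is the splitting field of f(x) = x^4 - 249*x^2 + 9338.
Gal(K/Q) = V_4 (Klein four-group, Z/2Z × Z/2Z)

f factors as (x^2 - 203)(x^2 - 46), so the splitting field is K = Q(sqrt(203), sqrt(46)). The elements 203, 46, 9338 are all non-squares in Q, so sqrt(203) and sqrt(46) generate independent quadratic extensions. Thus [K:Q] = 4 and Gal(K/Q) is generated by the two order-2 automorphisms sqrt(203) ↦ -sqrt(203) and sqrt(46) ↦ -sqrt(46), giving V_4.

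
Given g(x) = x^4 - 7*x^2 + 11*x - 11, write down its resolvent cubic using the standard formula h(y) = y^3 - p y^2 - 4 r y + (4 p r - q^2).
h(y) = y^3 + 7*y^2 + 44*y + 187

Identify coefficients: p = -7, q = 11, r = -11.
Plug into h(y) = y^3 - p y^2 - 4 r y + (4 p r - q^2):
  h(y) = y^3 - (-7) y^2 - 4*(-11) y + (4*(-7)*(-11) - (11)^2)
       = y^3 + (7) y^2 + (44) y + (187).
Simplifying: h(y) = y^3 + 7*y^2 + 44*y + 187.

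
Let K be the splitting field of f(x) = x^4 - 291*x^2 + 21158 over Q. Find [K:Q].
[K:Q] = 4

f factors as (x^2 - 142)(x^2 - 149); the splitting field is K = Q(sqrt(142), sqrt(149)). Since 142, 149, and 21158 are all non-squares in Q, the three subfields Q(sqrt(142)), Q(sqrt(149)), Q(sqrt(21158)) are distinct degree-2 extensions, so [K:Q] = 4 (Klein four Galois group).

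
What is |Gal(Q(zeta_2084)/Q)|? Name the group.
|Gal(Q(zeta_2084)/Q)| = phi(2084) = 1040; group ≅ (Z/2084Z)^* ≅ Z/2Z × Z/520Z

The n-th cyclotomic polynomial Φ_2084(x) is the minimal polynomial of zeta_2084 over Q and has degree phi(2084) = 1040. So Q(zeta_2084) is a degree-1040 Galois extension with Galois group (Z/2084Z)^*. By CRT, (Z/2084Z)^* ≅ (Z/4Z)^* × (Z/521Z)^*. Each prime-power unit group is (Z/4Z)^* ≅ Z/2Z; (Z/521Z)^* ≅ Z/520Z. Hence Gal(Q(zeta_2084)/Q) ≅ Z/2Z × Z/520Z.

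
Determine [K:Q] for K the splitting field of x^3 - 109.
[K:Q] = 6

x^3 - 109 has one real root r = 109^(1/3) and two complex roots r*zeta_3, r*zeta_3^2 where zeta_3 = e^(2*pi*i/3). The splitting field is Q(r, zeta_3). [Q(r):Q] = 3 and [Q(zeta_3):Q] = 2 with gcd = 1, so [Q(r, zeta_3):Q] = 3 * 2 = 6.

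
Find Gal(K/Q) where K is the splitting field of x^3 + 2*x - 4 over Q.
Gal(K/Q) = S_3 (symmetric group of order 6)

Compute the discriminant of x^3 + (0)*x^2 + (2)*x + (-4): Δ = -464. Since Δ is not a rational square, the Galois group is not contained in A_3; it must be the full S_3 (irreducibility of the cubic rules out anything smaller).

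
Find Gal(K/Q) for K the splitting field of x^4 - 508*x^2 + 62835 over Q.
Gal(K/Q) = V_4 (Klein four-group, Z/2Z × Z/2Z)

f factors as (x^2 - 295)(x^2 - 213), so the splitting field is K = Q(sqrt(295), sqrt(213)). The elements 295, 213, 62835 are all non-squares in Q, so sqrt(295) and sqrt(213) generate independent quadratic extensions. Thus [K:Q] = 4 and Gal(K/Q) is generated by the two order-2 automorphisms sqrt(295) ↦ -sqrt(295) and sqrt(213) ↦ -sqrt(213), giving V_4.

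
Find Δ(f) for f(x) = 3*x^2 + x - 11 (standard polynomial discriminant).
Δ = 133

For a quadratic a x^2 + b x + c the discriminant is Δ = b^2 - 4ac = (1)^2 - 4*(3)*(-11) = 1 - (-132) = 133.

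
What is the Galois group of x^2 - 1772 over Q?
Gal(K/Q) = Z/2Z (cyclic of order 2)

x^2 - 1772 is irreducible over Q since 1772 is not a rational square. The splitting field Q(sqrt(1772)) has degree 2 over Q, and its unique nontrivial automorphism is sqrt(1772) ↦ -sqrt(1772). Hence Gal(Q(sqrt(1772))/Q) = Z/2Z.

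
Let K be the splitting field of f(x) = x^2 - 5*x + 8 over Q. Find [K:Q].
[K:Q] = 2

The discriminant of x^2 + (-5)*x + (8) is b^2 - 4c = 25 - (32) = -7. Since -7 is not a perfect square in Q, the polynomial is irreducible over Q. Its two roots generate a degree-2 extension, so [K:Q] = 2.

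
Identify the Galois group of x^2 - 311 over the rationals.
Gal(K/Q) = Z/2Z (cyclic of order 2)

x^2 - 311 is irreducible over Q since 311 is not a rational square. The splitting field Q(sqrt(311)) has degree 2 over Q, and its unique nontrivial automorphism is sqrt(311) ↦ -sqrt(311). Hence Gal(Q(sqrt(311))/Q) = Z/2Z.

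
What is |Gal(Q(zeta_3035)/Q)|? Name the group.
|Gal(Q(zeta_3035)/Q)| = phi(3035) = 2424; group ≅ (Z/3035Z)^* ≅ Z/4Z × Z/606Z

The n-th cyclotomic polynomial Φ_3035(x) is the minimal polynomial of zeta_3035 over Q and has degree phi(3035) = 2424. So Q(zeta_3035) is a degree-2424 Galois extension with Galois group (Z/3035Z)^*. By CRT, (Z/3035Z)^* ≅ (Z/5Z)^* × (Z/607Z)^*. Each prime-power unit group is (Z/5Z)^* ≅ Z/4Z; (Z/607Z)^* ≅ Z/606Z. Hence Gal(Q(zeta_3035)/Q) ≅ Z/4Z × Z/606Z.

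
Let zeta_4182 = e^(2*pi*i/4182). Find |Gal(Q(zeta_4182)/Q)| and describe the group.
|Gal(Q(zeta_4182)/Q)| = phi(4182) = 1280; group ≅ (Z/4182Z)^* ≅ Z/2Z × Z/16Z × Z/40Z

The n-th cyclotomic polynomial Φ_4182(x) is the minimal polynomial of zeta_4182 over Q and has degree phi(4182) = 1280. So Q(zeta_4182) is a degree-1280 Galois extension with Galois group (Z/4182Z)^*. By CRT, (Z/4182Z)^* ≅ (Z/2Z)^* × (Z/3Z)^* × (Z/17Z)^* × (Z/41Z)^*. Each prime-power unit group is (Z/2Z)^* ≅ trivial group (order 1); (Z/3Z)^* ≅ Z/2Z; (Z/17Z)^* ≅ Z/16Z; (Z/41Z)^* ≅ Z/40Z. Hence Gal(Q(zeta_4182)/Q) ≅ Z/2Z × Z/16Z × Z/40Z.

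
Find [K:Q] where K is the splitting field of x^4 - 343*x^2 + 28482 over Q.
[K:Q] = 4

f factors as (x^2 - 141)(x^2 - 202); the splitting field is K = Q(sqrt(141), sqrt(202)). Since 141, 202, and 28482 are all non-squares in Q, the three subfields Q(sqrt(141)), Q(sqrt(202)), Q(sqrt(28482)) are distinct degree-2 extensions, so [K:Q] = 4 (Klein four Galois group).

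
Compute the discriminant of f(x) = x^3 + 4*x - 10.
Δ = -2956

For a depressed cubic x^3 + p x + q the discriminant is Δ = -4 p^3 - 27 q^2 = -4*(4)^3 - 27*(-10)^2 = -256 - 2700 = -2956.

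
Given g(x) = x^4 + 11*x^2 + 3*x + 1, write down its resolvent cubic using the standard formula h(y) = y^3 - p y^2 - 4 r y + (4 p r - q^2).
h(y) = y^3 - 11*y^2 - 4*y + 35

Identify coefficients: p = 11, q = 3, r = 1.
Plug into h(y) = y^3 - p y^2 - 4 r y + (4 p r - q^2):
  h(y) = y^3 - (11) y^2 - 4*(1) y + (4*(11)*(1) - (3)^2)
       = y^3 + (-11) y^2 + (-4) y + (35).
Simplifying: h(y) = y^3 - 11*y^2 - 4*y + 35.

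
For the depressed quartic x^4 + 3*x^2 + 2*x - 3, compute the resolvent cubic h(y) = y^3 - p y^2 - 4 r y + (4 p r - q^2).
h(y) = y^3 - 3*y^2 + 12*y - 40

Identify coefficients: p = 3, q = 2, r = -3.
Plug into h(y) = y^3 - p y^2 - 4 r y + (4 p r - q^2):
  h(y) = y^3 - (3) y^2 - 4*(-3) y + (4*(3)*(-3) - (2)^2)
       = y^3 + (-3) y^2 + (12) y + (-40).
Simplifying: h(y) = y^3 - 3*y^2 + 12*y - 40.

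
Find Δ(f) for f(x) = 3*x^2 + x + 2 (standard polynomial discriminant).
Δ = -23

For a quadratic a x^2 + b x + c the discriminant is Δ = b^2 - 4ac = (1)^2 - 4*(3)*(2) = 1 - (24) = -23.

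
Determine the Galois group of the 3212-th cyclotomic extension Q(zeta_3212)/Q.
|Gal(Q(zeta_3212)/Q)| = phi(3212) = 1440; group ≅ (Z/3212Z)^* ≅ Z/2Z × Z/10Z × Z/72Z

The n-th cyclotomic polynomial Φ_3212(x) is the minimal polynomial of zeta_3212 over Q and has degree phi(3212) = 1440. So Q(zeta_3212) is a degree-1440 Galois extension with Galois group (Z/3212Z)^*. By CRT, (Z/3212Z)^* ≅ (Z/4Z)^* × (Z/11Z)^* × (Z/73Z)^*. Each prime-power unit group is (Z/4Z)^* ≅ Z/2Z; (Z/11Z)^* ≅ Z/10Z; (Z/73Z)^* ≅ Z/72Z. Hence Gal(Q(zeta_3212)/Q) ≅ Z/2Z × Z/10Z × Z/72Z.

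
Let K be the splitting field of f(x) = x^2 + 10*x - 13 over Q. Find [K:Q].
[K:Q] = 2

The discriminant of x^2 + (10)*x + (-13) is b^2 - 4c = 100 - (-52) = 152. Since 152 is not a perfect square in Q, the polynomial is irreducible over Q. Its two roots generate a degree-2 extension, so [K:Q] = 2.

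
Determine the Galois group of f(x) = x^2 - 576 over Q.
Gal(K/Q) = trivial group (order 1)

x^2 - 576 factors as (x - 24)(x + 24) over Q, so its splitting field is Q itself and the Galois group is trivial.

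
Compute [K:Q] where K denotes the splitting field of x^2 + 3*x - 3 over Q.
[K:Q] = 2

The discriminant of x^2 + (3)*x + (-3) is b^2 - 4c = 9 - (-12) = 21. Since 21 is not a perfect square in Q, the polynomial is irreducible over Q. Its two roots generate a degree-2 extension, so [K:Q] = 2.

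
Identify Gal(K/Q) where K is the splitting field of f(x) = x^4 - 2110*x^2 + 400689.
Gal(K/Q) = Z/2Z (cyclic of order 2)

f factors as (x^2 - 211)(x^2 - 1899), so the splitting field is K = Q(sqrt(211), sqrt(1899)). The squarefree part of 211 is 211 and the squarefree part of 1899 is also 211, so sqrt(211) and sqrt(1899) are both rational multiples of sqrt(211). Hence Q(sqrt(211)) = Q(sqrt(1899)) = Q(sqrt(211)), and the splitting field collapses to a single degree-2 extension with Galois group Z/2Z.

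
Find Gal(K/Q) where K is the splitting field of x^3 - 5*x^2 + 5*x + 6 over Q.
Gal(K/Q) = S_3 (symmetric group of order 6)

Compute the discriminant of x^3 + (-5)*x^2 + (5)*x + (6): Δ = -547. Since Δ is not a rational square, the Galois group is not contained in A_3; it must be the full S_3 (irreducibility of the cubic rules out anything smaller).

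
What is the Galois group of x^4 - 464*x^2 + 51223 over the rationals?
Gal(K/Q) = V_4 (Klein four-group, Z/2Z × Z/2Z)

f factors as (x^2 - 283)(x^2 - 181), so the splitting field is K = Q(sqrt(283), sqrt(181)). The elements 283, 181, 51223 are all non-squares in Q, so sqrt(283) and sqrt(181) generate independent quadratic extensions. Thus [K:Q] = 4 and Gal(K/Q) is generated by the two order-2 automorphisms sqrt(283) ↦ -sqrt(283) and sqrt(181) ↦ -sqrt(181), giving V_4.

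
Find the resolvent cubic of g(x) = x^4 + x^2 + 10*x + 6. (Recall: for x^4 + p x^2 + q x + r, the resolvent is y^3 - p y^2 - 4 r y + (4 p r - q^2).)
h(y) = y^3 - y^2 - 24*y - 76

Identify coefficients: p = 1, q = 10, r = 6.
Plug into h(y) = y^3 - p y^2 - 4 r y + (4 p r - q^2):
  h(y) = y^3 - (1) y^2 - 4*(6) y + (4*(1)*(6) - (10)^2)
       = y^3 + (-1) y^2 + (-24) y + (-76).
Simplifying: h(y) = y^3 - y^2 - 24*y - 76.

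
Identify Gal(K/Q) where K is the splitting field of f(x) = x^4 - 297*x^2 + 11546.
Gal(K/Q) = V_4 (Klein four-group, Z/2Z × Z/2Z)

f factors as (x^2 - 251)(x^2 - 46), so the splitting field is K = Q(sqrt(251), sqrt(46)). The elements 251, 46, 11546 are all non-squares in Q, so sqrt(251) and sqrt(46) generate independent quadratic extensions. Thus [K:Q] = 4 and Gal(K/Q) is generated by the two order-2 automorphisms sqrt(251) ↦ -sqrt(251) and sqrt(46) ↦ -sqrt(46), giving V_4.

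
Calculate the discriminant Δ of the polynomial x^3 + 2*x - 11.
Δ = -3299

For a depressed cubic x^3 + p x + q the discriminant is Δ = -4 p^3 - 27 q^2 = -4*(2)^3 - 27*(-11)^2 = -32 - 3267 = -3299.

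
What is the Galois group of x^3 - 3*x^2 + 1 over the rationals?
Gal(K/Q) = A_3 (cyclic of order 3)

Compute the discriminant of x^3 + (-3)*x^2 + (0)*x + (1): Δ = 81. Since Δ is a perfect square (Δ = 9^2), the Galois group is contained in A_3. Irreducibility forces the group to be transitive on three roots, so Gal = A_3.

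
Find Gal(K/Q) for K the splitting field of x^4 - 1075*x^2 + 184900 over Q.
Gal(K/Q) = Z/2Z (cyclic of order 2)

f factors as (x^2 - 860)(x^2 - 215), so the splitting field is K = Q(sqrt(860), sqrt(215)). The squarefree part of 860 is 215 and the squarefree part of 215 is also 215, so sqrt(860) and sqrt(215) are both rational multiples of sqrt(215). Hence Q(sqrt(860)) = Q(sqrt(215)) = Q(sqrt(215)), and the splitting field collapses to a single degree-2 extension with Galois group Z/2Z.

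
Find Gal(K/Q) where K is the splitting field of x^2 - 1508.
Gal(K/Q) = Z/2Z (cyclic of order 2)

x^2 - 1508 is irreducible over Q since 1508 is not a rational square. The splitting field Q(sqrt(1508)) has degree 2 over Q, and its unique nontrivial automorphism is sqrt(1508) ↦ -sqrt(1508). Hence Gal(Q(sqrt(1508))/Q) = Z/2Z.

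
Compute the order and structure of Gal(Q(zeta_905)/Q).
|Gal(Q(zeta_905)/Q)| = phi(905) = 720; group ≅ (Z/905Z)^* ≅ Z/4Z × Z/180Z

The n-th cyclotomic polynomial Φ_905(x) is the minimal polynomial of zeta_905 over Q and has degree phi(905) = 720. So Q(zeta_905) is a degree-720 Galois extension with Galois group (Z/905Z)^*. By CRT, (Z/905Z)^* ≅ (Z/5Z)^* × (Z/181Z)^*. Each prime-power unit group is (Z/5Z)^* ≅ Z/4Z; (Z/181Z)^* ≅ Z/180Z. Hence Gal(Q(zeta_905)/Q) ≅ Z/4Z × Z/180Z.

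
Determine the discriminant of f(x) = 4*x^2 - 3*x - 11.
Δ = 185

For a quadratic a x^2 + b x + c the discriminant is Δ = b^2 - 4ac = (-3)^2 - 4*(4)*(-11) = 9 - (-176) = 185.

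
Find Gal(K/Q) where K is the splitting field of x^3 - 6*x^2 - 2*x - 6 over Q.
Gal(K/Q) = S_3 (symmetric group of order 6)

Compute the discriminant of x^3 + (-6)*x^2 + (-2)*x + (-6): Δ = -7276. Since Δ is not a rational square, the Galois group is not contained in A_3; it must be the full S_3 (irreducibility of the cubic rules out anything smaller).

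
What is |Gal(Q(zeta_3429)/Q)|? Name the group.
|Gal(Q(zeta_3429)/Q)| = phi(3429) = 2268; group ≅ (Z/3429Z)^* ≅ Z/18Z × Z/126Z

The n-th cyclotomic polynomial Φ_3429(x) is the minimal polynomial of zeta_3429 over Q and has degree phi(3429) = 2268. So Q(zeta_3429) is a degree-2268 Galois extension with Galois group (Z/3429Z)^*. By CRT, (Z/3429Z)^* ≅ (Z/27Z)^* × (Z/127Z)^*. Each prime-power unit group is (Z/27Z)^* ≅ Z/18Z; (Z/127Z)^* ≅ Z/126Z. Hence Gal(Q(zeta_3429)/Q) ≅ Z/18Z × Z/126Z.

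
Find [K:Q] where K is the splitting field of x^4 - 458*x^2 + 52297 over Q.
[K:Q] = 4

f factors as (x^2 - 241)(x^2 - 217); the splitting field is K = Q(sqrt(241), sqrt(217)). Since 241, 217, and 52297 are all non-squares in Q, the three subfields Q(sqrt(241)), Q(sqrt(217)), Q(sqrt(52297)) are distinct degree-2 extensions, so [K:Q] = 4 (Klein four Galois group).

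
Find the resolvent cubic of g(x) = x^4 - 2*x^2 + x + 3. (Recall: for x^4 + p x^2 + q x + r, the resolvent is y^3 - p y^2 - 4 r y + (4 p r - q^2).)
h(y) = y^3 + 2*y^2 - 12*y - 25

Identify coefficients: p = -2, q = 1, r = 3.
Plug into h(y) = y^3 - p y^2 - 4 r y + (4 p r - q^2):
  h(y) = y^3 - (-2) y^2 - 4*(3) y + (4*(-2)*(3) - (1)^2)
       = y^3 + (2) y^2 + (-12) y + (-25).
Simplifying: h(y) = y^3 + 2*y^2 - 12*y - 25.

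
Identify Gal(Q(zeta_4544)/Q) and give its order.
|Gal(Q(zeta_4544)/Q)| = phi(4544) = 2240; group ≅ (Z/4544Z)^* ≅ Z/2Z × Z/16Z × Z/70Z

The n-th cyclotomic polynomial Φ_4544(x) is the minimal polynomial of zeta_4544 over Q and has degree phi(4544) = 2240. So Q(zeta_4544) is a degree-2240 Galois extension with Galois group (Z/4544Z)^*. By CRT, (Z/4544Z)^* ≅ (Z/64Z)^* × (Z/71Z)^*. Each prime-power unit group is (Z/64Z)^* ≅ Z/2Z × Z/16Z; (Z/71Z)^* ≅ Z/70Z. Hence Gal(Q(zeta_4544)/Q) ≅ Z/2Z × Z/16Z × Z/70Z.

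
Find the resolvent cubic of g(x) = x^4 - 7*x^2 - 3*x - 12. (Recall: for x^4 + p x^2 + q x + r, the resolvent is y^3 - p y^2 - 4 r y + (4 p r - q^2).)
h(y) = y^3 + 7*y^2 + 48*y + 327

Identify coefficients: p = -7, q = -3, r = -12.
Plug into h(y) = y^3 - p y^2 - 4 r y + (4 p r - q^2):
  h(y) = y^3 - (-7) y^2 - 4*(-12) y + (4*(-7)*(-12) - (-3)^2)
       = y^3 + (7) y^2 + (48) y + (327).
Simplifying: h(y) = y^3 + 7*y^2 + 48*y + 327.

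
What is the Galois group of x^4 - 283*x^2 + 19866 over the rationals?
Gal(K/Q) = V_4 (Klein four-group, Z/2Z × Z/2Z)

f factors as (x^2 - 129)(x^2 - 154), so the splitting field is K = Q(sqrt(129), sqrt(154)). The elements 129, 154, 19866 are all non-squares in Q, so sqrt(129) and sqrt(154) generate independent quadratic extensions. Thus [K:Q] = 4 and Gal(K/Q) is generated by the two order-2 automorphisms sqrt(129) ↦ -sqrt(129) and sqrt(154) ↦ -sqrt(154), giving V_4.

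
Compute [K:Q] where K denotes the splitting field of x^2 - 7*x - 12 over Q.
[K:Q] = 2

The discriminant of x^2 + (-7)*x + (-12) is b^2 - 4c = 49 - (-48) = 97. Since 97 is not a perfect square in Q, the polynomial is irreducible over Q. Its two roots generate a degree-2 extension, so [K:Q] = 2.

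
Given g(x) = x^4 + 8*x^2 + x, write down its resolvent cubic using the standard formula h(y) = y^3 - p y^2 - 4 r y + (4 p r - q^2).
h(y) = y^3 - 8*y^2 - 1

Identify coefficients: p = 8, q = 1, r = 0.
Plug into h(y) = y^3 - p y^2 - 4 r y + (4 p r - q^2):
  h(y) = y^3 - (8) y^2 - 4*(0) y + (4*(8)*(0) - (1)^2)
       = y^3 + (-8) y^2 + (0) y + (-1).
Simplifying: h(y) = y^3 - 8*y^2 - 1.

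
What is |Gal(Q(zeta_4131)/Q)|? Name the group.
|Gal(Q(zeta_4131)/Q)| = phi(4131) = 2592; group ≅ (Z/4131Z)^* ≅ Z/16Z × Z/162Z

The n-th cyclotomic polynomial Φ_4131(x) is the minimal polynomial of zeta_4131 over Q and has degree phi(4131) = 2592. So Q(zeta_4131) is a degree-2592 Galois extension with Galois group (Z/4131Z)^*. By CRT, (Z/4131Z)^* ≅ (Z/243Z)^* × (Z/17Z)^*. Each prime-power unit group is (Z/243Z)^* ≅ Z/162Z; (Z/17Z)^* ≅ Z/16Z. Hence Gal(Q(zeta_4131)/Q) ≅ Z/16Z × Z/162Z.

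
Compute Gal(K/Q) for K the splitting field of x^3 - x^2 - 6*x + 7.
Gal(K/Q) = A_3 (cyclic of order 3)

Compute the discriminant of x^3 + (-1)*x^2 + (-6)*x + (7): Δ = 361. Since Δ is a perfect square (Δ = 19^2), the Galois group is contained in A_3. Irreducibility forces the group to be transitive on three roots, so Gal = A_3.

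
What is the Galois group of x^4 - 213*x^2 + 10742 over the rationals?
Gal(K/Q) = V_4 (Klein four-group, Z/2Z × Z/2Z)

f factors as (x^2 - 82)(x^2 - 131), so the splitting field is K = Q(sqrt(82), sqrt(131)). The elements 82, 131, 10742 are all non-squares in Q, so sqrt(82) and sqrt(131) generate independent quadratic extensions. Thus [K:Q] = 4 and Gal(K/Q) is generated by the two order-2 automorphisms sqrt(82) ↦ -sqrt(82) and sqrt(131) ↦ -sqrt(131), giving V_4.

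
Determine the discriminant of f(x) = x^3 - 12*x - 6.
Δ = 5940

For a depressed cubic x^3 + p x + q the discriminant is Δ = -4 p^3 - 27 q^2 = -4*(-12)^3 - 27*(-6)^2 = 6912 - 972 = 5940.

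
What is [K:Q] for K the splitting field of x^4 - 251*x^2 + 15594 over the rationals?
[K:Q] = 4

f factors as (x^2 - 138)(x^2 - 113); the splitting field is K = Q(sqrt(138), sqrt(113)). Since 138, 113, and 15594 are all non-squares in Q, the three subfields Q(sqrt(138)), Q(sqrt(113)), Q(sqrt(15594)) are distinct degree-2 extensions, so [K:Q] = 4 (Klein four Galois group).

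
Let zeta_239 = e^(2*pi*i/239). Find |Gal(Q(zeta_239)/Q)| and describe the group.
|Gal(Q(zeta_239)/Q)| = phi(239) = 238; group ≅ (Z/239Z)^* ≅ Z/238Z

The n-th cyclotomic polynomial Φ_239(x) is the minimal polynomial of zeta_239 over Q and has degree phi(239) = 238. So Q(zeta_239) is a degree-238 Galois extension with Galois group (Z/239Z)^*. (Z/239Z)^* is cyclic since 239 is an odd prime power (or 4). Hence Gal(Q(zeta_239)/Q) ≅ Z/238Z.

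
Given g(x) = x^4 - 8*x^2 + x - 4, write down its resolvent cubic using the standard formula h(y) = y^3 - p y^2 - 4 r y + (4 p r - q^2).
h(y) = y^3 + 8*y^2 + 16*y + 127

Identify coefficients: p = -8, q = 1, r = -4.
Plug into h(y) = y^3 - p y^2 - 4 r y + (4 p r - q^2):
  h(y) = y^3 - (-8) y^2 - 4*(-4) y + (4*(-8)*(-4) - (1)^2)
       = y^3 + (8) y^2 + (16) y + (127).
Simplifying: h(y) = y^3 + 8*y^2 + 16*y + 127.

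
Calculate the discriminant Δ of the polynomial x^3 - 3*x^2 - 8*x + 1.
Δ = 3137

For x^3 + a x^2 + b x + c the discriminant is Δ = 18 a b c - 4 a^3 c + a^2 b^2 - 4 b^3 - 27 c^2.
Plug a = -3, b = -8, c = 1:
  18*(-3)*(-8)*(1) - 4*(-3)^3*(1) + (-3)^2*(-8)^2 - 4*(-8)^3 - 27*(1)^2
  = 432 + (108) + 576 + (2048) + (-27)
  = 3137.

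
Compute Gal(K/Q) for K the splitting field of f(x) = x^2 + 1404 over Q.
Gal(K/Q) = Z/2Z (cyclic of order 2)

x^2 + 1404 is irreducible over Q since -1404 is not a rational square. The splitting field Q(sqrt(-1404)) has degree 2 over Q, and its unique nontrivial automorphism is sqrt(-1404) ↦ -sqrt(-1404). Hence Gal(Q(sqrt(-1404))/Q) = Z/2Z.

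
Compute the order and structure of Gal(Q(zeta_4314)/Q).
|Gal(Q(zeta_4314)/Q)| = phi(4314) = 1436; group ≅ (Z/4314Z)^* ≅ Z/2Z × Z/718Z

The n-th cyclotomic polynomial Φ_4314(x) is the minimal polynomial of zeta_4314 over Q and has degree phi(4314) = 1436. So Q(zeta_4314) is a degree-1436 Galois extension with Galois group (Z/4314Z)^*. By CRT, (Z/4314Z)^* ≅ (Z/2Z)^* × (Z/3Z)^* × (Z/719Z)^*. Each prime-power unit group is (Z/2Z)^* ≅ trivial group (order 1); (Z/3Z)^* ≅ Z/2Z; (Z/719Z)^* ≅ Z/718Z. Hence Gal(Q(zeta_4314)/Q) ≅ Z/2Z × Z/718Z.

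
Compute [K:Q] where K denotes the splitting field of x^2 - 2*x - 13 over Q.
[K:Q] = 2

The discriminant of x^2 + (-2)*x + (-13) is b^2 - 4c = 4 - (-52) = 56. Since 56 is not a perfect square in Q, the polynomial is irreducible over Q. Its two roots generate a degree-2 extension, so [K:Q] = 2.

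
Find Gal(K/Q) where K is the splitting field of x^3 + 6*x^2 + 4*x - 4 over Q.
Gal(K/Q) = S_3 (symmetric group of order 6)

Compute the discriminant of x^3 + (6)*x^2 + (4)*x + (-4): Δ = 1616. Since Δ is not a rational square, the Galois group is not contained in A_3; it must be the full S_3 (irreducibility of the cubic rules out anything smaller).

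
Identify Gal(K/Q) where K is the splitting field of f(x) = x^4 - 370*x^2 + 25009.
Gal(K/Q) = V_4 (Klein four-group, Z/2Z × Z/2Z)

f factors as (x^2 - 89)(x^2 - 281), so the splitting field is K = Q(sqrt(89), sqrt(281)). The elements 89, 281, 25009 are all non-squares in Q, so sqrt(89) and sqrt(281) generate independent quadratic extensions. Thus [K:Q] = 4 and Gal(K/Q) is generated by the two order-2 automorphisms sqrt(89) ↦ -sqrt(89) and sqrt(281) ↦ -sqrt(281), giving V_4.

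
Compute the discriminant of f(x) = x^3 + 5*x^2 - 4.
Δ = 1568

For x^3 + a x^2 + b x + c the discriminant is Δ = 18 a b c - 4 a^3 c + a^2 b^2 - 4 b^3 - 27 c^2.
Plug a = 5, b = 0, c = -4:
  18*(5)*(0)*(-4) - 4*(5)^3*(-4) + (5)^2*(0)^2 - 4*(0)^3 - 27*(-4)^2
  = 0 + (2000) + 0 + (0) + (-432)
  = 1568.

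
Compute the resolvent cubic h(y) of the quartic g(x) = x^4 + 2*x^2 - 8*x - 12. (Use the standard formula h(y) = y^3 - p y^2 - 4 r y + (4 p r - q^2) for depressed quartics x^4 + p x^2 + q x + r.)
h(y) = y^3 - 2*y^2 + 48*y - 160

Identify coefficients: p = 2, q = -8, r = -12.
Plug into h(y) = y^3 - p y^2 - 4 r y + (4 p r - q^2):
  h(y) = y^3 - (2) y^2 - 4*(-12) y + (4*(2)*(-12) - (-8)^2)
       = y^3 + (-2) y^2 + (48) y + (-160).
Simplifying: h(y) = y^3 - 2*y^2 + 48*y - 160.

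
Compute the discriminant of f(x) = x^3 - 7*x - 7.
Δ = 49

For a depressed cubic x^3 + p x + q the discriminant is Δ = -4 p^3 - 27 q^2 = -4*(-7)^3 - 27*(-7)^2 = 1372 - 1323 = 49.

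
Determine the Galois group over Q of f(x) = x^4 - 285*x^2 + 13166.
Gal(K/Q) = V_4 (Klein four-group, Z/2Z × Z/2Z)

f factors as (x^2 - 227)(x^2 - 58), so the splitting field is K = Q(sqrt(227), sqrt(58)). The elements 227, 58, 13166 are all non-squares in Q, so sqrt(227) and sqrt(58) generate independent quadratic extensions. Thus [K:Q] = 4 and Gal(K/Q) is generated by the two order-2 automorphisms sqrt(227) ↦ -sqrt(227) and sqrt(58) ↦ -sqrt(58), giving V_4.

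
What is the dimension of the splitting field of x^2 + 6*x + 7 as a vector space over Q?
[K:Q] = 2

The discriminant of x^2 + (6)*x + (7) is b^2 - 4c = 36 - (28) = 8. Since 8 is not a perfect square in Q, the polynomial is irreducible over Q. Its two roots generate a degree-2 extension, so [K:Q] = 2.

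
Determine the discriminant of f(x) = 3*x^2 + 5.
Δ = -60

For a quadratic a x^2 + b x + c the discriminant is Δ = b^2 - 4ac = (0)^2 - 4*(3)*(5) = 0 - (60) = -60.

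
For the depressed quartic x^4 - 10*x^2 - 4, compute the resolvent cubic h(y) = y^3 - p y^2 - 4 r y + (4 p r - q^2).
h(y) = y^3 + 10*y^2 + 16*y + 160

Identify coefficients: p = -10, q = 0, r = -4.
Plug into h(y) = y^3 - p y^2 - 4 r y + (4 p r - q^2):
  h(y) = y^3 - (-10) y^2 - 4*(-4) y + (4*(-10)*(-4) - (0)^2)
       = y^3 + (10) y^2 + (16) y + (160).
Simplifying: h(y) = y^3 + 10*y^2 + 16*y + 160.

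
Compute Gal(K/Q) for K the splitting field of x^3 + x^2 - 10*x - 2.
Gal(K/Q) = S_3 (symmetric group of order 6)

Compute the discriminant of x^3 + (1)*x^2 + (-10)*x + (-2): Δ = 4360. Since Δ is not a rational square, the Galois group is not contained in A_3; it must be the full S_3 (irreducibility of the cubic rules out anything smaller).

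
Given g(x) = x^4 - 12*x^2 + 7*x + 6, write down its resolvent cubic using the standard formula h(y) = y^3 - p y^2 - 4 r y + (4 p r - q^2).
h(y) = y^3 + 12*y^2 - 24*y - 337

Identify coefficients: p = -12, q = 7, r = 6.
Plug into h(y) = y^3 - p y^2 - 4 r y + (4 p r - q^2):
  h(y) = y^3 - (-12) y^2 - 4*(6) y + (4*(-12)*(6) - (7)^2)
       = y^3 + (12) y^2 + (-24) y + (-337).
Simplifying: h(y) = y^3 + 12*y^2 - 24*y - 337.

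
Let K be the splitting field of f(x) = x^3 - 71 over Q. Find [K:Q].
[K:Q] = 6

x^3 - 71 has one real root r = 71^(1/3) and two complex roots r*zeta_3, r*zeta_3^2 where zeta_3 = e^(2*pi*i/3). The splitting field is Q(r, zeta_3). [Q(r):Q] = 3 and [Q(zeta_3):Q] = 2 with gcd = 1, so [Q(r, zeta_3):Q] = 3 * 2 = 6.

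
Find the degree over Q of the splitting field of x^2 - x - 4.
[K:Q] = 2

The discriminant of x^2 + (-1)*x + (-4) is b^2 - 4c = 1 - (-16) = 17. Since 17 is not a perfect square in Q, the polynomial is irreducible over Q. Its two roots generate a degree-2 extension, so [K:Q] = 2.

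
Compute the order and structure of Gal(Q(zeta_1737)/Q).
|Gal(Q(zeta_1737)/Q)| = phi(1737) = 1152; group ≅ (Z/1737Z)^* ≅ Z/6Z × Z/192Z

The n-th cyclotomic polynomial Φ_1737(x) is the minimal polynomial of zeta_1737 over Q and has degree phi(1737) = 1152. So Q(zeta_1737) is a degree-1152 Galois extension with Galois group (Z/1737Z)^*. By CRT, (Z/1737Z)^* ≅ (Z/9Z)^* × (Z/193Z)^*. Each prime-power unit group is (Z/9Z)^* ≅ Z/6Z; (Z/193Z)^* ≅ Z/192Z. Hence Gal(Q(zeta_1737)/Q) ≅ Z/6Z × Z/192Z.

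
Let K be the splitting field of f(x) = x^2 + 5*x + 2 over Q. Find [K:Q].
[K:Q] = 2

The discriminant of x^2 + (5)*x + (2) is b^2 - 4c = 25 - (8) = 17. Since 17 is not a perfect square in Q, the polynomial is irreducible over Q. Its two roots generate a degree-2 extension, so [K:Q] = 2.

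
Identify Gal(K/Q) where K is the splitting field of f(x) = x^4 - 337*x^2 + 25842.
Gal(K/Q) = V_4 (Klein four-group, Z/2Z × Z/2Z)

f factors as (x^2 - 219)(x^2 - 118), so the splitting field is K = Q(sqrt(219), sqrt(118)). The elements 219, 118, 25842 are all non-squares in Q, so sqrt(219) and sqrt(118) generate independent quadratic extensions. Thus [K:Q] = 4 and Gal(K/Q) is generated by the two order-2 automorphisms sqrt(219) ↦ -sqrt(219) and sqrt(118) ↦ -sqrt(118), giving V_4.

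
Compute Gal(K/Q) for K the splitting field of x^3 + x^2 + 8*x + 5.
Gal(K/Q) = S_3 (symmetric group of order 6)

Compute the discriminant of x^3 + (1)*x^2 + (8)*x + (5): Δ = -1959. Since Δ is not a rational square, the Galois group is not contained in A_3; it must be the full S_3 (irreducibility of the cubic rules out anything smaller).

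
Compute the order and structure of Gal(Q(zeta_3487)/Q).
|Gal(Q(zeta_3487)/Q)| = phi(3487) = 3160; group ≅ (Z/3487Z)^* ≅ Z/10Z × Z/316Z

The n-th cyclotomic polynomial Φ_3487(x) is the minimal polynomial of zeta_3487 over Q and has degree phi(3487) = 3160. So Q(zeta_3487) is a degree-3160 Galois extension with Galois group (Z/3487Z)^*. By CRT, (Z/3487Z)^* ≅ (Z/11Z)^* × (Z/317Z)^*. Each prime-power unit group is (Z/11Z)^* ≅ Z/10Z; (Z/317Z)^* ≅ Z/316Z. Hence Gal(Q(zeta_3487)/Q) ≅ Z/10Z × Z/316Z.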